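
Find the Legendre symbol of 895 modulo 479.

-1

(895/479)
  = (416/479)    [895 ≡ 416 mod 479]
  = (13/479)    [479 ≡ 7 mod 8 ⇒ (2/479)^5 = +1]
  = (479/13)    [QR: 13 ≡ 1 mod 4, sign kept]
  = (11/13)    [479 ≡ 11 mod 13]
  = (13/11)    [QR: 13 ≡ 1 mod 4, sign kept]
  = (2/11)    [13 ≡ 2 mod 11]
  = -(1/11)    [11 ≡ 3 mod 8 ⇒ (2/11) = -1]
  = -1    [(1/11) = 1]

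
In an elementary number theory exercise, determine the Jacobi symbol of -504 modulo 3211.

1

Reduce the numerator: -504 ≡ 2707 (mod 3211), so (-504/3211) = (2707/3211).
Both 2707 ≡ 3 and 3211 ≡ 3 (mod 4), so reciprocity gives (2707/3211) = -(3211/2707). Reduce: 3211 ≡ 504 (mod 2707). Now have -(504/2707).
Factor out 2: 504 = 2^3·63. Since 2707 ≡ 3 (mod 8), (2/2707) = -1, and (2/2707)^3 = -1. Now have (63/2707).
Both 63 ≡ 3 and 2707 ≡ 3 (mod 4), so reciprocity gives (63/2707) = -(2707/63). Reduce: 2707 ≡ 61 (mod 63). Now have -(61/63).
61 ≡ 1 (mod 4), so quadratic reciprocity gives (61/63) = (63/61). Reduce: 63 ≡ 2 (mod 61). Now have -(2/61).
Factor out 2: 2 = 2. Since 61 ≡ 5 (mod 8), (2/61) = -1. Now have (1/61).
(1/61) = 1. Collecting the sign factors: 1.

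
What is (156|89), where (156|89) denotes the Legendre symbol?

1

(156|89)
  = (67|89)    [156 ≡ 67 mod 89]
  = (89|67)    [QR: 89 ≡ 1 mod 4, sign kept]
  = (22|67)    [89 ≡ 22 mod 67]
  = -(11|67)    [67 ≡ 3 mod 8 ⇒ (2|67) = -1]
  = (67|11)    [QR: both ≡ 3 mod 4, sign flips]
  = (1|11)    [67 ≡ 1 mod 11]
  = 1    [(1|11) = 1]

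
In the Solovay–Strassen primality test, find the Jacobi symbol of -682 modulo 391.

(-682/391)
  = -(682/391)    [391 ≡ 3 mod 4 ⇒ (-1/391) = -1]
  = -(291/391)    [682 ≡ 291 mod 391]
  = (391/291)    [QR: both ≡ 3 mod 4, sign flips]
  = (100/291)    [391 ≡ 100 mod 291]
  = (25/291)    [291 ≡ 3 mod 8 ⇒ (2/291)^2 = +1]
  = (291/25)    [QR: 25 ≡ 1 mod 4, sign kept]
  = (16/25)    [291 ≡ 16 mod 25]
  = (1/25)    [25 ≡ 1 mod 8 ⇒ (2/25)^4 = +1]
  = 1    [(1/25) = 1]

1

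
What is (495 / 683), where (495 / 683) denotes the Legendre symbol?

1

Both 495 ≡ 3 and 683 ≡ 3 (mod 4), so reciprocity gives (495 / 683) = -(683 / 495). Reduce: 683 ≡ 188 (mod 495). Now have -(188 / 495).
Factor out 2: 188 = 2^2·47. Since 495 ≡ 7 (mod 8), (2 / 495) = +1, and (2 / 495)^2 = +1. Now have -(47 / 495).
Both 47 ≡ 3 and 495 ≡ 3 (mod 4), so reciprocity gives (47 / 495) = -(495 / 47). Reduce: 495 ≡ 25 (mod 47). Now have (25 / 47).
25 ≡ 1 (mod 4), so quadratic reciprocity gives (25 / 47) = (47 / 25). Reduce: 47 ≡ 22 (mod 25). Now have (22 / 25).
Factor out 2: 22 = 2·11. Since 25 ≡ 1 (mod 8), (2 / 25) = +1. Now have (11 / 25).
25 ≡ 1 (mod 4), so quadratic reciprocity gives (11 / 25) = (25 / 11). Reduce: 25 ≡ 3 (mod 11). Now have (3 / 11).
Both 3 ≡ 3 and 11 ≡ 3 (mod 4), so reciprocity gives (3 / 11) = -(11 / 3). Reduce: 11 ≡ 2 (mod 3). Now have -(2 / 3).
Factor out 2: 2 = 2. Since 3 ≡ 3 (mod 8), (2 / 3) = -1. Now have (1 / 3).
(1 / 3) = 1. Collecting the sign factors: 1.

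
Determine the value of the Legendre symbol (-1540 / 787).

Reduce the numerator: -1540 ≡ 34 (mod 787), so (-1540 / 787) = (34 / 787).
Factor out 2: 34 = 2·17. Since 787 ≡ 3 (mod 8), (2 / 787) = -1. Now have -(17 / 787).
17 ≡ 1 (mod 4), so quadratic reciprocity gives (17 / 787) = (787 / 17). Reduce: 787 ≡ 5 (mod 17). Now have -(5 / 17).
5 ≡ 1 (mod 4), so quadratic reciprocity gives (5 / 17) = (17 / 5). Reduce: 17 ≡ 2 (mod 5). Now have -(2 / 5).
Factor out 2: 2 = 2. Since 5 ≡ 5 (mod 8), (2 / 5) = -1. Now have (1 / 5).
(1 / 5) = 1. Collecting the sign factors: 1.

1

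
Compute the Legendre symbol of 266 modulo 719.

Factor out 2: 266 = 2·133. Since 719 ≡ 7 (mod 8), (2/719) = +1. Now have (133/719).
133 ≡ 1 (mod 4), so quadratic reciprocity gives (133/719) = (719/133). Reduce: 719 ≡ 54 (mod 133). Now have (54/133).
Factor out 2: 54 = 2·27. Since 133 ≡ 5 (mod 8), (2/133) = -1. Now have -(27/133).
133 ≡ 1 (mod 4), so quadratic reciprocity gives (27/133) = (133/27). Reduce: 133 ≡ 25 (mod 27). Now have -(25/27).
25 ≡ 1 (mod 4), so quadratic reciprocity gives (25/27) = (27/25). Reduce: 27 ≡ 2 (mod 25). Now have -(2/25).
Factor out 2: 2 = 2. Since 25 ≡ 1 (mod 8), (2/25) = +1. Now have -(1/25).
(1/25) = 1. Collecting the sign factors: -1.

-1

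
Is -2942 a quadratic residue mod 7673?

no

(-2942/7673)
  = (2942/7673)    [7673 ≡ 1 mod 4 ⇒ (-1/7673) = +1]
  = (1471/7673)    [7673 ≡ 1 mod 8 ⇒ (2/7673) = +1]
  = (7673/1471)    [QR: 7673 ≡ 1 mod 4, sign kept]
  = (318/1471)    [7673 ≡ 318 mod 1471]
  = (159/1471)    [1471 ≡ 7 mod 8 ⇒ (2/1471) = +1]
  = -(1471/159)    [QR: both ≡ 3 mod 4, sign flips]
  = -(40/159)    [1471 ≡ 40 mod 159]
  = -(5/159)    [159 ≡ 7 mod 8 ⇒ (2/159)^3 = +1]
  = -(159/5)    [QR: 5 ≡ 1 mod 4, sign kept]
  = -(4/5)    [159 ≡ 4 mod 5]
  = -(1/5)    [5 ≡ 5 mod 8 ⇒ (2/5)^2 = +1]
  = -1    [(1/5) = 1]
(-2942/7673) = -1, and 7673 is prime, so -2942 is not a quadratic residue mod 7673.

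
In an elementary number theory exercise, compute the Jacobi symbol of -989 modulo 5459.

(-989/5459)
  = (4470/5459)    [-989 ≡ 4470 mod 5459]
  = -(2235/5459)    [5459 ≡ 3 mod 8 ⇒ (2/5459) = -1]
  = (5459/2235)    [QR: both ≡ 3 mod 4, sign flips]
  = (989/2235)    [5459 ≡ 989 mod 2235]
  = (2235/989)    [QR: 989 ≡ 1 mod 4, sign kept]
  = (257/989)    [2235 ≡ 257 mod 989]
  = (989/257)    [QR: 257 ≡ 1 mod 4, sign kept]
  = (218/257)    [989 ≡ 218 mod 257]
  = (109/257)    [257 ≡ 1 mod 8 ⇒ (2/257) = +1]
  = (257/109)    [QR: 109 ≡ 1 mod 4, sign kept]
  = (39/109)    [257 ≡ 39 mod 109]
  = (109/39)    [QR: 109 ≡ 1 mod 4, sign kept]
  = (31/39)    [109 ≡ 31 mod 39]
  = -(39/31)    [QR: both ≡ 3 mod 4, sign flips]
  = -(8/31)    [39 ≡ 8 mod 31]
  = -(1/31)    [31 ≡ 7 mod 8 ⇒ (2/31)^3 = +1]
  = -1    [(1/31) = 1]

-1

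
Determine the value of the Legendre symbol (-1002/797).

-1

Reduce the numerator: -1002 ≡ 592 (mod 797), so (-1002/797) = (592/797).
Factor out 2: 592 = 2^4·37. Since 797 ≡ 5 (mod 8), (2/797) = -1, and (2/797)^4 = +1. Now have (37/797).
37 ≡ 1 (mod 4), so quadratic reciprocity gives (37/797) = (797/37). Reduce: 797 ≡ 20 (mod 37). Now have (20/37).
Factor out 2: 20 = 2^2·5. Since 37 ≡ 5 (mod 8), (2/37) = -1, and (2/37)^2 = +1. Now have (5/37).
5 ≡ 1 (mod 4), so quadratic reciprocity gives (5/37) = (37/5). Reduce: 37 ≡ 2 (mod 5). Now have (2/5).
Factor out 2: 2 = 2. Since 5 ≡ 5 (mod 8), (2/5) = -1. Now have -(1/5).
(1/5) = 1. Collecting the sign factors: -1.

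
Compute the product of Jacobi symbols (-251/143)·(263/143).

1

By multiplicativity, (-251·263/143) = (-251/143)·(263/143).
First factor (-251/143):
(-251/143)
  = (35/143)    [-251 ≡ 35 mod 143]
  = -(143/35)    [QR: both ≡ 3 mod 4, sign flips]
  = -(3/35)    [143 ≡ 3 mod 35]
  = (35/3)    [QR: both ≡ 3 mod 4, sign flips]
  = (2/3)    [35 ≡ 2 mod 3]
  = -(1/3)    [3 ≡ 3 mod 8 ⇒ (2/3) = -1]
  = -1    [(1/3) = 1]
Second factor (263/143):
(263/143)
  = (120/143)    [263 ≡ 120 mod 143]
  = (15/143)    [143 ≡ 7 mod 8 ⇒ (2/143)^3 = +1]
  = -(143/15)    [QR: both ≡ 3 mod 4, sign flips]
  = -(8/15)    [143 ≡ 8 mod 15]
  = -(1/15)    [15 ≡ 7 mod 8 ⇒ (2/15)^3 = +1]
  = -1    [(1/15) = 1]
Product: (-1)·(-1) = 1.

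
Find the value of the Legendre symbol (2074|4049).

1

(2074|4049)
  = (1037|4049)    [4049 ≡ 1 mod 8 ⇒ (2|4049) = +1]
  = (4049|1037)    [QR: 1037 ≡ 1 mod 4, sign kept]
  = (938|1037)    [4049 ≡ 938 mod 1037]
  = -(469|1037)    [1037 ≡ 5 mod 8 ⇒ (2|1037) = -1]
  = -(1037|469)    [QR: 469 ≡ 1 mod 4, sign kept]
  = -(99|469)    [1037 ≡ 99 mod 469]
  = -(469|99)    [QR: 469 ≡ 1 mod 4, sign kept]
  = -(73|99)    [469 ≡ 73 mod 99]
  = -(99|73)    [QR: 73 ≡ 1 mod 4, sign kept]
  = -(26|73)    [99 ≡ 26 mod 73]
  = -(13|73)    [73 ≡ 1 mod 8 ⇒ (2|73) = +1]
  = -(73|13)    [QR: 13 ≡ 1 mod 4, sign kept]
  = -(8|13)    [73 ≡ 8 mod 13]
  = (1|13)    [13 ≡ 5 mod 8 ⇒ (2|13)^3 = -1]
  = 1    [(1|13) = 1]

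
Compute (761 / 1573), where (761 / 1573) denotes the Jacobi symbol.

(761 / 1573)
  = (1573 / 761)    [QR: 761 ≡ 1 mod 4, sign kept]
  = (51 / 761)    [1573 ≡ 51 mod 761]
  = (761 / 51)    [QR: 761 ≡ 1 mod 4, sign kept]
  = (47 / 51)    [761 ≡ 47 mod 51]
  = -(51 / 47)    [QR: both ≡ 3 mod 4, sign flips]
  = -(4 / 47)    [51 ≡ 4 mod 47]
  = -(1 / 47)    [47 ≡ 7 mod 8 ⇒ (2 / 47)^2 = +1]
  = -1    [(1 / 47) = 1]

-1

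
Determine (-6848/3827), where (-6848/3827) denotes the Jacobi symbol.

-1

Pull out -1: (-6848/3827) = (-1/3827)·(6848/3827). Since 3827 ≡ 3 (mod 4), (-1/3827) = -1. Now have -(6848/3827).
Reduce the numerator: 6848 ≡ 3021 (mod 3827), so (6848/3827) = (3021/3827).
3021 ≡ 1 (mod 4), so quadratic reciprocity gives (3021/3827) = (3827/3021). Reduce: 3827 ≡ 806 (mod 3021). Now have -(806/3021).
Factor out 2: 806 = 2·403. Since 3021 ≡ 5 (mod 8), (2/3021) = -1. Now have (403/3021).
3021 ≡ 1 (mod 4), so quadratic reciprocity gives (403/3021) = (3021/403). Reduce: 3021 ≡ 200 (mod 403). Now have (200/403).
Factor out 2: 200 = 2^3·25. Since 403 ≡ 3 (mod 8), (2/403) = -1, and (2/403)^3 = -1. Now have -(25/403).
25 ≡ 1 (mod 4), so quadratic reciprocity gives (25/403) = (403/25). Reduce: 403 ≡ 3 (mod 25). Now have -(3/25).
25 ≡ 1 (mod 4), so quadratic reciprocity gives (3/25) = (25/3). Reduce: 25 ≡ 1 (mod 3). Now have -(1/3).
(1/3) = 1. Collecting the sign factors: -1.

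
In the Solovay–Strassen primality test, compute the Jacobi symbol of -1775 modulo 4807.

1

Reduce the numerator: -1775 ≡ 3032 (mod 4807), so (-1775 / 4807) = (3032 / 4807).
Factor out 2: 3032 = 2^3·379. Since 4807 ≡ 7 (mod 8), (2 / 4807) = +1, and (2 / 4807)^3 = +1. Now have (379 / 4807).
Both 379 ≡ 3 and 4807 ≡ 3 (mod 4), so reciprocity gives (379 / 4807) = -(4807 / 379). Reduce: 4807 ≡ 259 (mod 379). Now have -(259 / 379).
Both 259 ≡ 3 and 379 ≡ 3 (mod 4), so reciprocity gives (259 / 379) = -(379 / 259). Reduce: 379 ≡ 120 (mod 259). Now have (120 / 259).
Factor out 2: 120 = 2^3·15. Since 259 ≡ 3 (mod 8), (2 / 259) = -1, and (2 / 259)^3 = -1. Now have -(15 / 259).
Both 15 ≡ 3 and 259 ≡ 3 (mod 4), so reciprocity gives (15 / 259) = -(259 / 15). Reduce: 259 ≡ 4 (mod 15). Now have (4 / 15).
Factor out 2: 4 = 2^2. Since 15 ≡ 7 (mod 8), (2 / 15) = +1, and (2 / 15)^2 = +1. Now have (1 / 15).
(1 / 15) = 1. Collecting the sign factors: 1.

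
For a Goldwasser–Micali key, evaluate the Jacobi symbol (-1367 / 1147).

(-1367 / 1147)
  = -(1367 / 1147)    [1147 ≡ 3 mod 4 ⇒ (-1 / 1147) = -1]
  = -(220 / 1147)    [1367 ≡ 220 mod 1147]
  = -(55 / 1147)    [1147 ≡ 3 mod 8 ⇒ (2 / 1147)^2 = +1]
  = (1147 / 55)    [QR: both ≡ 3 mod 4, sign flips]
  = (47 / 55)    [1147 ≡ 47 mod 55]
  = -(55 / 47)    [QR: both ≡ 3 mod 4, sign flips]
  = -(8 / 47)    [55 ≡ 8 mod 47]
  = -(1 / 47)    [47 ≡ 7 mod 8 ⇒ (2 / 47)^3 = +1]
  = -1    [(1 / 47) = 1]

-1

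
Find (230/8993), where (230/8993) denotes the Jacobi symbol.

0

(230/8993)
  = (115/8993)    [8993 ≡ 1 mod 8 ⇒ (2/8993) = +1]
  = (8993/115)    [QR: 8993 ≡ 1 mod 4, sign kept]
  = (23/115)    [8993 ≡ 23 mod 115]
  = -(115/23)    [QR: both ≡ 3 mod 4, sign flips]
  = -(0/23)    [115 ≡ 0 mod 23]
  = 0    [numerator 0, gcd > 1]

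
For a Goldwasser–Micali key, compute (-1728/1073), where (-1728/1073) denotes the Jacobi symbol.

-1

Reduce the numerator: -1728 ≡ 418 (mod 1073), so (-1728/1073) = (418/1073).
Factor out 2: 418 = 2·209. Since 1073 ≡ 1 (mod 8), (2/1073) = +1. Now have (209/1073).
209 ≡ 1 (mod 4), so quadratic reciprocity gives (209/1073) = (1073/209). Reduce: 1073 ≡ 28 (mod 209). Now have (28/209).
Factor out 2: 28 = 2^2·7. Since 209 ≡ 1 (mod 8), (2/209) = +1, and (2/209)^2 = +1. Now have (7/209).
209 ≡ 1 (mod 4), so quadratic reciprocity gives (7/209) = (209/7). Reduce: 209 ≡ 6 (mod 7). Now have (6/7).
Factor out 2: 6 = 2·3. Since 7 ≡ 7 (mod 8), (2/7) = +1. Now have (3/7).
Both 3 ≡ 3 and 7 ≡ 3 (mod 4), so reciprocity gives (3/7) = -(7/3). Reduce: 7 ≡ 1 (mod 3). Now have -(1/3).
(1/3) = 1. Collecting the sign factors: -1.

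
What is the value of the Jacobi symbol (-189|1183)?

(-189|1183)
  = -(189|1183)    [1183 ≡ 3 mod 4 ⇒ (-1|1183) = -1]
  = -(1183|189)    [QR: 189 ≡ 1 mod 4, sign kept]
  = -(49|189)    [1183 ≡ 49 mod 189]
  = -(189|49)    [QR: 49 ≡ 1 mod 4, sign kept]
  = -(42|49)    [189 ≡ 42 mod 49]
  = -(21|49)    [49 ≡ 1 mod 8 ⇒ (2|49) = +1]
  = -(49|21)    [QR: 21 ≡ 1 mod 4, sign kept]
  = -(7|21)    [49 ≡ 7 mod 21]
  = -(21|7)    [QR: 21 ≡ 1 mod 4, sign kept]
  = -(0|7)    [21 ≡ 0 mod 7]
  = 0    [numerator 0, gcd > 1]

0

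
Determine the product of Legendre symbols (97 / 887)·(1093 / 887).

By multiplicativity, (97·1093 / 887) = (97 / 887)·(1093 / 887).
First factor (97 / 887):
97 ≡ 1 (mod 4), so quadratic reciprocity gives (97 / 887) = (887 / 97). Reduce: 887 ≡ 14 (mod 97). Now have (14 / 97).
Factor out 2: 14 = 2·7. Since 97 ≡ 1 (mod 8), (2 / 97) = +1. Now have (7 / 97).
97 ≡ 1 (mod 4), so quadratic reciprocity gives (7 / 97) = (97 / 7). Reduce: 97 ≡ 6 (mod 7). Now have (6 / 7).
Factor out 2: 6 = 2·3. Since 7 ≡ 7 (mod 8), (2 / 7) = +1. Now have (3 / 7).
Both 3 ≡ 3 and 7 ≡ 3 (mod 4), so reciprocity gives (3 / 7) = -(7 / 3). Reduce: 7 ≡ 1 (mod 3). Now have -(1 / 3).
(1 / 3) = 1. Collecting the sign factors: -1.
Second factor (1093 / 887):
Reduce the numerator: 1093 ≡ 206 (mod 887), so (1093 / 887) = (206 / 887).
Factor out 2: 206 = 2·103. Since 887 ≡ 7 (mod 8), (2 / 887) = +1. Now have (103 / 887).
Both 103 ≡ 3 and 887 ≡ 3 (mod 4), so reciprocity gives (103 / 887) = -(887 / 103). Reduce: 887 ≡ 63 (mod 103). Now have -(63 / 103).
Both 63 ≡ 3 and 103 ≡ 3 (mod 4), so reciprocity gives (63 / 103) = -(103 / 63). Reduce: 103 ≡ 40 (mod 63). Now have (40 / 63).
Factor out 2: 40 = 2^3·5. Since 63 ≡ 7 (mod 8), (2 / 63) = +1, and (2 / 63)^3 = +1. Now have (5 / 63).
5 ≡ 1 (mod 4), so quadratic reciprocity gives (5 / 63) = (63 / 5). Reduce: 63 ≡ 3 (mod 5). Now have (3 / 5).
5 ≡ 1 (mod 4), so quadratic reciprocity gives (3 / 5) = (5 / 3). Reduce: 5 ≡ 2 (mod 3). Now have (2 / 3).
Factor out 2: 2 = 2. Since 3 ≡ 3 (mod 8), (2 / 3) = -1. Now have -(1 / 3).
(1 / 3) = 1. Collecting the sign factors: -1.
Product: (-1)·(-1) = 1.

1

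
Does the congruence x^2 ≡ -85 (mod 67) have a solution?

yes

Reduce the numerator: -85 ≡ 49 (mod 67), so (-85/67) = (49/67).
49 ≡ 1 (mod 4), so quadratic reciprocity gives (49/67) = (67/49). Reduce: 67 ≡ 18 (mod 49). Now have (18/49).
Factor out 2: 18 = 2·9. Since 49 ≡ 1 (mod 8), (2/49) = +1. Now have (9/49).
9 ≡ 1 (mod 4), so quadratic reciprocity gives (9/49) = (49/9). Reduce: 49 ≡ 4 (mod 9). Now have (4/9).
Factor out 2: 4 = 2^2. Since 9 ≡ 1 (mod 8), (2/9) = +1, and (2/9)^2 = +1. Now have (1/9).
(1/9) = 1. Collecting the sign factors: 1.
The Legendre symbol is 1, so x^2 ≡ -85 (mod 67) has solution.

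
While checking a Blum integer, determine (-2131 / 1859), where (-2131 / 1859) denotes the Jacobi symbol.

(-2131 / 1859)
  = -(2131 / 1859)    [1859 ≡ 3 mod 4 ⇒ (-1 / 1859) = -1]
  = -(272 / 1859)    [2131 ≡ 272 mod 1859]
  = -(17 / 1859)    [1859 ≡ 3 mod 8 ⇒ (2 / 1859)^4 = +1]
  = -(1859 / 17)    [QR: 17 ≡ 1 mod 4, sign kept]
  = -(6 / 17)    [1859 ≡ 6 mod 17]
  = -(3 / 17)    [17 ≡ 1 mod 8 ⇒ (2 / 17) = +1]
  = -(17 / 3)    [QR: 17 ≡ 1 mod 4, sign kept]
  = -(2 / 3)    [17 ≡ 2 mod 3]
  = (1 / 3)    [3 ≡ 3 mod 8 ⇒ (2 / 3) = -1]
  = 1    [(1 / 3) = 1]

1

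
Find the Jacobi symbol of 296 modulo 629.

Factor out 2: 296 = 2^3·37. Since 629 ≡ 5 (mod 8), (2/629) = -1, and (2/629)^3 = -1. Now have -(37/629).
37 ≡ 1 (mod 4), so quadratic reciprocity gives (37/629) = (629/37). Reduce: 629 ≡ 0 (mod 37). Now have -(0/37).
The numerator is now 0 with denominator 37 > 1: the symbol is 0.

0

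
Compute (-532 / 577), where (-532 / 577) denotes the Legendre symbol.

Pull out -1: (-532 / 577) = (-1 / 577)·(532 / 577). Since 577 ≡ 1 (mod 4), (-1 / 577) = +1. Now have (532 / 577).
Factor out 2: 532 = 2^2·133. Since 577 ≡ 1 (mod 8), (2 / 577) = +1, and (2 / 577)^2 = +1. Now have (133 / 577).
133 ≡ 1 (mod 4), so quadratic reciprocity gives (133 / 577) = (577 / 133). Reduce: 577 ≡ 45 (mod 133). Now have (45 / 133).
45 ≡ 1 (mod 4), so quadratic reciprocity gives (45 / 133) = (133 / 45). Reduce: 133 ≡ 43 (mod 45). Now have (43 / 45).
45 ≡ 1 (mod 4), so quadratic reciprocity gives (43 / 45) = (45 / 43). Reduce: 45 ≡ 2 (mod 43). Now have (2 / 43).
Factor out 2: 2 = 2. Since 43 ≡ 3 (mod 8), (2 / 43) = -1. Now have -(1 / 43).
(1 / 43) = 1. Collecting the sign factors: -1.

-1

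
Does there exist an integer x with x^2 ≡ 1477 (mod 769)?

Reduce the numerator: 1477 ≡ 708 (mod 769), so (1477|769) = (708|769).
Factor out 2: 708 = 2^2·177. Since 769 ≡ 1 (mod 8), (2|769) = +1, and (2|769)^2 = +1. Now have (177|769).
177 ≡ 1 (mod 4), so quadratic reciprocity gives (177|769) = (769|177). Reduce: 769 ≡ 61 (mod 177). Now have (61|177).
61 ≡ 1 (mod 4), so quadratic reciprocity gives (61|177) = (177|61). Reduce: 177 ≡ 55 (mod 61). Now have (55|61).
61 ≡ 1 (mod 4), so quadratic reciprocity gives (55|61) = (61|55). Reduce: 61 ≡ 6 (mod 55). Now have (6|55).
Factor out 2: 6 = 2·3. Since 55 ≡ 7 (mod 8), (2|55) = +1. Now have (3|55).
Both 3 ≡ 3 and 55 ≡ 3 (mod 4), so reciprocity gives (3|55) = -(55|3). Reduce: 55 ≡ 1 (mod 3). Now have -(1|3).
(1|3) = 1. Collecting the sign factors: -1.
(1477|769) = -1, and 769 is prime, so 1477 is not a quadratic residue mod 769.

no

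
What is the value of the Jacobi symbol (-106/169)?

Pull out -1: (-106/169) = (-1/169)·(106/169). Since 169 ≡ 1 (mod 4), (-1/169) = +1. Now have (106/169).
Factor out 2: 106 = 2·53. Since 169 ≡ 1 (mod 8), (2/169) = +1. Now have (53/169).
53 ≡ 1 (mod 4), so quadratic reciprocity gives (53/169) = (169/53). Reduce: 169 ≡ 10 (mod 53). Now have (10/53).
Factor out 2: 10 = 2·5. Since 53 ≡ 5 (mod 8), (2/53) = -1. Now have -(5/53).
5 ≡ 1 (mod 4), so quadratic reciprocity gives (5/53) = (53/5). Reduce: 53 ≡ 3 (mod 5). Now have -(3/5).
5 ≡ 1 (mod 4), so quadratic reciprocity gives (3/5) = (5/3). Reduce: 5 ≡ 2 (mod 3). Now have -(2/3).
Factor out 2: 2 = 2. Since 3 ≡ 3 (mod 8), (2/3) = -1. Now have (1/3).
(1/3) = 1. Collecting the sign factors: 1.

1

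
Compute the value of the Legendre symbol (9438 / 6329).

1

Reduce the numerator: 9438 ≡ 3109 (mod 6329), so (9438 / 6329) = (3109 / 6329).
3109 ≡ 1 (mod 4), so quadratic reciprocity gives (3109 / 6329) = (6329 / 3109). Reduce: 6329 ≡ 111 (mod 3109). Now have (111 / 3109).
3109 ≡ 1 (mod 4), so quadratic reciprocity gives (111 / 3109) = (3109 / 111). Reduce: 3109 ≡ 1 (mod 111). Now have (1 / 111).
(1 / 111) = 1. Collecting the sign factors: 1.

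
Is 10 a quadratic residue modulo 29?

Factor out 2: 10 = 2·5. Since 29 ≡ 5 (mod 8), (2/29) = -1. Now have -(5/29).
5 ≡ 1 (mod 4), so quadratic reciprocity gives (5/29) = (29/5). Reduce: 29 ≡ 4 (mod 5). Now have -(4/5).
Factor out 2: 4 = 2^2. Since 5 ≡ 5 (mod 8), (2/5) = -1, and (2/5)^2 = +1. Now have -(1/5).
(1/5) = 1. Collecting the sign factors: -1.
(10/29) = -1, and 29 is prime, so 10 is not a quadratic residue mod 29.

no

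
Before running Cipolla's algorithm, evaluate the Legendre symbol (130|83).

Reduce the numerator: 130 ≡ 47 (mod 83), so (130|83) = (47|83).
Both 47 ≡ 3 and 83 ≡ 3 (mod 4), so reciprocity gives (47|83) = -(83|47). Reduce: 83 ≡ 36 (mod 47). Now have -(36|47).
Factor out 2: 36 = 2^2·9. Since 47 ≡ 7 (mod 8), (2|47) = +1, and (2|47)^2 = +1. Now have -(9|47).
9 ≡ 1 (mod 4), so quadratic reciprocity gives (9|47) = (47|9). Reduce: 47 ≡ 2 (mod 9). Now have -(2|9).
Factor out 2: 2 = 2. Since 9 ≡ 1 (mod 8), (2|9) = +1. Now have -(1|9).
(1|9) = 1. Collecting the sign factors: -1.

-1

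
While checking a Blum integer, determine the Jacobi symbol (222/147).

0

(222/147)
  = (75/147)    [222 ≡ 75 mod 147]
  = -(147/75)    [QR: both ≡ 3 mod 4, sign flips]
  = -(72/75)    [147 ≡ 72 mod 75]
  = (9/75)    [75 ≡ 3 mod 8 ⇒ (2/75)^3 = -1]
  = (75/9)    [QR: 9 ≡ 1 mod 4, sign kept]
  = (3/9)    [75 ≡ 3 mod 9]
  = (9/3)    [QR: 9 ≡ 1 mod 4, sign kept]
  = (0/3)    [9 ≡ 0 mod 3]
  = 0    [numerator 0, gcd > 1]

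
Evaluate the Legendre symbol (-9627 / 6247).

1

(-9627 / 6247)
  = -(9627 / 6247)    [6247 ≡ 3 mod 4 ⇒ (-1 / 6247) = -1]
  = -(3380 / 6247)    [9627 ≡ 3380 mod 6247]
  = -(845 / 6247)    [6247 ≡ 7 mod 8 ⇒ (2 / 6247)^2 = +1]
  = -(6247 / 845)    [QR: 845 ≡ 1 mod 4, sign kept]
  = -(332 / 845)    [6247 ≡ 332 mod 845]
  = -(83 / 845)    [845 ≡ 5 mod 8 ⇒ (2 / 845)^2 = +1]
  = -(845 / 83)    [QR: 845 ≡ 1 mod 4, sign kept]
  = -(15 / 83)    [845 ≡ 15 mod 83]
  = (83 / 15)    [QR: both ≡ 3 mod 4, sign flips]
  = (8 / 15)    [83 ≡ 8 mod 15]
  = (1 / 15)    [15 ≡ 7 mod 8 ⇒ (2 / 15)^3 = +1]
  = 1    [(1 / 15) = 1]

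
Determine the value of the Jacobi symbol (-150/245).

(-150/245)
  = (95/245)    [-150 ≡ 95 mod 245]
  = (245/95)    [QR: 245 ≡ 1 mod 4, sign kept]
  = (55/95)    [245 ≡ 55 mod 95]
  = -(95/55)    [QR: both ≡ 3 mod 4, sign flips]
  = -(40/55)    [95 ≡ 40 mod 55]
  = -(5/55)    [55 ≡ 7 mod 8 ⇒ (2/55)^3 = +1]
  = -(55/5)    [QR: 5 ≡ 1 mod 4, sign kept]
  = -(0/5)    [55 ≡ 0 mod 5]
  = 0    [numerator 0, gcd > 1]

0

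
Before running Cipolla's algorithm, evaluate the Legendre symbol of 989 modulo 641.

Reduce the numerator: 989 ≡ 348 (mod 641), so (989/641) = (348/641).
Factor out 2: 348 = 2^2·87. Since 641 ≡ 1 (mod 8), (2/641) = +1, and (2/641)^2 = +1. Now have (87/641).
641 ≡ 1 (mod 4), so quadratic reciprocity gives (87/641) = (641/87). Reduce: 641 ≡ 32 (mod 87). Now have (32/87).
Factor out 2: 32 = 2^5. Since 87 ≡ 7 (mod 8), (2/87) = +1, and (2/87)^5 = +1. Now have (1/87).
(1/87) = 1. Collecting the sign factors: 1.

1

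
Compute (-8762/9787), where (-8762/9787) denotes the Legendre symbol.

(-8762/9787)
  = (1025/9787)    [-8762 ≡ 1025 mod 9787]
  = (9787/1025)    [QR: 1025 ≡ 1 mod 4, sign kept]
  = (562/1025)    [9787 ≡ 562 mod 1025]
  = (281/1025)    [1025 ≡ 1 mod 8 ⇒ (2/1025) = +1]
  = (1025/281)    [QR: 281 ≡ 1 mod 4, sign kept]
  = (182/281)    [1025 ≡ 182 mod 281]
  = (91/281)    [281 ≡ 1 mod 8 ⇒ (2/281) = +1]
  = (281/91)    [QR: 281 ≡ 1 mod 4, sign kept]
  = (8/91)    [281 ≡ 8 mod 91]
  = -(1/91)    [91 ≡ 3 mod 8 ⇒ (2/91)^3 = -1]
  = -1    [(1/91) = 1]

-1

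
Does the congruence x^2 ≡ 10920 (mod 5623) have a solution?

yes

Reduce the numerator: 10920 ≡ 5297 (mod 5623), so (10920/5623) = (5297/5623).
5297 ≡ 1 (mod 4), so quadratic reciprocity gives (5297/5623) = (5623/5297). Reduce: 5623 ≡ 326 (mod 5297). Now have (326/5297).
Factor out 2: 326 = 2·163. Since 5297 ≡ 1 (mod 8), (2/5297) = +1. Now have (163/5297).
5297 ≡ 1 (mod 4), so quadratic reciprocity gives (163/5297) = (5297/163). Reduce: 5297 ≡ 81 (mod 163). Now have (81/163).
81 ≡ 1 (mod 4), so quadratic reciprocity gives (81/163) = (163/81). Reduce: 163 ≡ 1 (mod 81). Now have (1/81).
(1/81) = 1. Collecting the sign factors: 1.
The Legendre symbol is 1, so x^2 ≡ 10920 (mod 5623) has solution.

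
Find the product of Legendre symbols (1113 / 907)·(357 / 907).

-1

By multiplicativity, (1113·357 / 907) = (1113 / 907)·(357 / 907).
First factor (1113 / 907):
Reduce the numerator: 1113 ≡ 206 (mod 907), so (1113 / 907) = (206 / 907).
Factor out 2: 206 = 2·103. Since 907 ≡ 3 (mod 8), (2 / 907) = -1. Now have -(103 / 907).
Both 103 ≡ 3 and 907 ≡ 3 (mod 4), so reciprocity gives (103 / 907) = -(907 / 103). Reduce: 907 ≡ 83 (mod 103). Now have (83 / 103).
Both 83 ≡ 3 and 103 ≡ 3 (mod 4), so reciprocity gives (83 / 103) = -(103 / 83). Reduce: 103 ≡ 20 (mod 83). Now have -(20 / 83).
Factor out 2: 20 = 2^2·5. Since 83 ≡ 3 (mod 8), (2 / 83) = -1, and (2 / 83)^2 = +1. Now have -(5 / 83).
5 ≡ 1 (mod 4), so quadratic reciprocity gives (5 / 83) = (83 / 5). Reduce: 83 ≡ 3 (mod 5). Now have -(3 / 5).
5 ≡ 1 (mod 4), so quadratic reciprocity gives (3 / 5) = (5 / 3). Reduce: 5 ≡ 2 (mod 3). Now have -(2 / 3).
Factor out 2: 2 = 2. Since 3 ≡ 3 (mod 8), (2 / 3) = -1. Now have (1 / 3).
(1 / 3) = 1. Collecting the sign factors: 1.
Second factor (357 / 907):
357 ≡ 1 (mod 4), so quadratic reciprocity gives (357 / 907) = (907 / 357). Reduce: 907 ≡ 193 (mod 357). Now have (193 / 357).
193 ≡ 1 (mod 4), so quadratic reciprocity gives (193 / 357) = (357 / 193). Reduce: 357 ≡ 164 (mod 193). Now have (164 / 193).
Factor out 2: 164 = 2^2·41. Since 193 ≡ 1 (mod 8), (2 / 193) = +1, and (2 / 193)^2 = +1. Now have (41 / 193).
41 ≡ 1 (mod 4), so quadratic reciprocity gives (41 / 193) = (193 / 41). Reduce: 193 ≡ 29 (mod 41). Now have (29 / 41).
29 ≡ 1 (mod 4), so quadratic reciprocity gives (29 / 41) = (41 / 29). Reduce: 41 ≡ 12 (mod 29). Now have (12 / 29).
Factor out 2: 12 = 2^2·3. Since 29 ≡ 5 (mod 8), (2 / 29) = -1, and (2 / 29)^2 = +1. Now have (3 / 29).
29 ≡ 1 (mod 4), so quadratic reciprocity gives (3 / 29) = (29 / 3). Reduce: 29 ≡ 2 (mod 3). Now have (2 / 3).
Factor out 2: 2 = 2. Since 3 ≡ 3 (mod 8), (2 / 3) = -1. Now have -(1 / 3).
(1 / 3) = 1. Collecting the sign factors: -1.
Product: (1)·(-1) = -1.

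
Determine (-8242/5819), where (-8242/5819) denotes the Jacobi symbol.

(-8242/5819)
  = -(8242/5819)    [5819 ≡ 3 mod 4 ⇒ (-1/5819) = -1]
  = -(2423/5819)    [8242 ≡ 2423 mod 5819]
  = (5819/2423)    [QR: both ≡ 3 mod 4, sign flips]
  = (973/2423)    [5819 ≡ 973 mod 2423]
  = (2423/973)    [QR: 973 ≡ 1 mod 4, sign kept]
  = (477/973)    [2423 ≡ 477 mod 973]
  = (973/477)    [QR: 477 ≡ 1 mod 4, sign kept]
  = (19/477)    [973 ≡ 19 mod 477]
  = (477/19)    [QR: 477 ≡ 1 mod 4, sign kept]
  = (2/19)    [477 ≡ 2 mod 19]
  = -(1/19)    [19 ≡ 3 mod 8 ⇒ (2/19) = -1]
  = -1    [(1/19) = 1]

-1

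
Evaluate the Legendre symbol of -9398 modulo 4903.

1

Pull out -1: (-9398/4903) = (-1/4903)·(9398/4903). Since 4903 ≡ 3 (mod 4), (-1/4903) = -1. Now have -(9398/4903).
Reduce the numerator: 9398 ≡ 4495 (mod 4903), so (9398/4903) = (4495/4903).
Both 4495 ≡ 3 and 4903 ≡ 3 (mod 4), so reciprocity gives (4495/4903) = -(4903/4495). Reduce: 4903 ≡ 408 (mod 4495). Now have (408/4495).
Factor out 2: 408 = 2^3·51. Since 4495 ≡ 7 (mod 8), (2/4495) = +1, and (2/4495)^3 = +1. Now have (51/4495).
Both 51 ≡ 3 and 4495 ≡ 3 (mod 4), so reciprocity gives (51/4495) = -(4495/51). Reduce: 4495 ≡ 7 (mod 51). Now have -(7/51).
Both 7 ≡ 3 and 51 ≡ 3 (mod 4), so reciprocity gives (7/51) = -(51/7). Reduce: 51 ≡ 2 (mod 7). Now have (2/7).
Factor out 2: 2 = 2. Since 7 ≡ 7 (mod 8), (2/7) = +1. Now have (1/7).
(1/7) = 1. Collecting the sign factors: 1.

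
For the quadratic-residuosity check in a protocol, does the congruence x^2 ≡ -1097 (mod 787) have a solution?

(-1097|787)
  = -(1097|787)    [787 ≡ 3 mod 4 ⇒ (-1|787) = -1]
  = -(310|787)    [1097 ≡ 310 mod 787]
  = (155|787)    [787 ≡ 3 mod 8 ⇒ (2|787) = -1]
  = -(787|155)    [QR: both ≡ 3 mod 4, sign flips]
  = -(12|155)    [787 ≡ 12 mod 155]
  = -(3|155)    [155 ≡ 3 mod 8 ⇒ (2|155)^2 = +1]
  = (155|3)    [QR: both ≡ 3 mod 4, sign flips]
  = (2|3)    [155 ≡ 2 mod 3]
  = -(1|3)    [3 ≡ 3 mod 8 ⇒ (2|3) = -1]
  = -1    [(1|3) = 1]
(-1097|787) = -1, and 787 is prime, so -1097 is not a quadratic residue mod 787.

no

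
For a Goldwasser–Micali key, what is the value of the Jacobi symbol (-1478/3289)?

1

Pull out -1: (-1478/3289) = (-1/3289)·(1478/3289). Since 3289 ≡ 1 (mod 4), (-1/3289) = +1. Now have (1478/3289).
Factor out 2: 1478 = 2·739. Since 3289 ≡ 1 (mod 8), (2/3289) = +1. Now have (739/3289).
3289 ≡ 1 (mod 4), so quadratic reciprocity gives (739/3289) = (3289/739). Reduce: 3289 ≡ 333 (mod 739). Now have (333/739).
333 ≡ 1 (mod 4), so quadratic reciprocity gives (333/739) = (739/333). Reduce: 739 ≡ 73 (mod 333). Now have (73/333).
73 ≡ 1 (mod 4), so quadratic reciprocity gives (73/333) = (333/73). Reduce: 333 ≡ 41 (mod 73). Now have (41/73).
41 ≡ 1 (mod 4), so quadratic reciprocity gives (41/73) = (73/41). Reduce: 73 ≡ 32 (mod 41). Now have (32/41).
Factor out 2: 32 = 2^5. Since 41 ≡ 1 (mod 8), (2/41) = +1, and (2/41)^5 = +1. Now have (1/41).
(1/41) = 1. Collecting the sign factors: 1.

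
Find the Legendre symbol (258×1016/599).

-1

By multiplicativity, (258·1016/599) = (258/599)·(1016/599).
First factor (258/599):
(258/599)
  = (129/599)    [599 ≡ 7 mod 8 ⇒ (2/599) = +1]
  = (599/129)    [QR: 129 ≡ 1 mod 4, sign kept]
  = (83/129)    [599 ≡ 83 mod 129]
  = (129/83)    [QR: 129 ≡ 1 mod 4, sign kept]
  = (46/83)    [129 ≡ 46 mod 83]
  = -(23/83)    [83 ≡ 3 mod 8 ⇒ (2/83) = -1]
  = (83/23)    [QR: both ≡ 3 mod 4, sign flips]
  = (14/23)    [83 ≡ 14 mod 23]
  = (7/23)    [23 ≡ 7 mod 8 ⇒ (2/23) = +1]
  = -(23/7)    [QR: both ≡ 3 mod 4, sign flips]
  = -(2/7)    [23 ≡ 2 mod 7]
  = -(1/7)    [7 ≡ 7 mod 8 ⇒ (2/7) = +1]
  = -1    [(1/7) = 1]
Second factor (1016/599):
(1016/599)
  = (417/599)    [1016 ≡ 417 mod 599]
  = (599/417)    [QR: 417 ≡ 1 mod 4, sign kept]
  = (182/417)    [599 ≡ 182 mod 417]
  = (91/417)    [417 ≡ 1 mod 8 ⇒ (2/417) = +1]
  = (417/91)    [QR: 417 ≡ 1 mod 4, sign kept]
  = (53/91)    [417 ≡ 53 mod 91]
  = (91/53)    [QR: 53 ≡ 1 mod 4, sign kept]
  = (38/53)    [91 ≡ 38 mod 53]
  = -(19/53)    [53 ≡ 5 mod 8 ⇒ (2/53) = -1]
  = -(53/19)    [QR: 53 ≡ 1 mod 4, sign kept]
  = -(15/19)    [53 ≡ 15 mod 19]
  = (19/15)    [QR: both ≡ 3 mod 4, sign flips]
  = (4/15)    [19 ≡ 4 mod 15]
  = (1/15)    [15 ≡ 7 mod 8 ⇒ (2/15)^2 = +1]
  = 1    [(1/15) = 1]
Product: (-1)·(1) = -1.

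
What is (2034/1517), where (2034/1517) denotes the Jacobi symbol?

1

(2034/1517)
  = (517/1517)    [2034 ≡ 517 mod 1517]
  = (1517/517)    [QR: 517 ≡ 1 mod 4, sign kept]
  = (483/517)    [1517 ≡ 483 mod 517]
  = (517/483)    [QR: 517 ≡ 1 mod 4, sign kept]
  = (34/483)    [517 ≡ 34 mod 483]
  = -(17/483)    [483 ≡ 3 mod 8 ⇒ (2/483) = -1]
  = -(483/17)    [QR: 17 ≡ 1 mod 4, sign kept]
  = -(7/17)    [483 ≡ 7 mod 17]
  = -(17/7)    [QR: 17 ≡ 1 mod 4, sign kept]
  = -(3/7)    [17 ≡ 3 mod 7]
  = (7/3)    [QR: both ≡ 3 mod 4, sign flips]
  = (1/3)    [7 ≡ 1 mod 3]
  = 1    [(1/3) = 1]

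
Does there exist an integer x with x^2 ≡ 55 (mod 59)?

Both 55 ≡ 3 and 59 ≡ 3 (mod 4), so reciprocity gives (55/59) = -(59/55). Reduce: 59 ≡ 4 (mod 55). Now have -(4/55).
Factor out 2: 4 = 2^2. Since 55 ≡ 7 (mod 8), (2/55) = +1, and (2/55)^2 = +1. Now have -(1/55).
(1/55) = 1. Collecting the sign factors: -1.
The Legendre symbol is -1, so x^2 ≡ 55 (mod 59) has no solution.

no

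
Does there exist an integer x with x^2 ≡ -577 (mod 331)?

Reduce the numerator: -577 ≡ 85 (mod 331), so (-577|331) = (85|331).
85 ≡ 1 (mod 4), so quadratic reciprocity gives (85|331) = (331|85). Reduce: 331 ≡ 76 (mod 85). Now have (76|85).
Factor out 2: 76 = 2^2·19. Since 85 ≡ 5 (mod 8), (2|85) = -1, and (2|85)^2 = +1. Now have (19|85).
85 ≡ 1 (mod 4), so quadratic reciprocity gives (19|85) = (85|19). Reduce: 85 ≡ 9 (mod 19). Now have (9|19).
9 ≡ 1 (mod 4), so quadratic reciprocity gives (9|19) = (19|9). Reduce: 19 ≡ 1 (mod 9). Now have (1|9).
(1|9) = 1. Collecting the sign factors: 1.
(-577|331) = 1, and 331 is prime, so -577 is a quadratic residue mod 331.

yes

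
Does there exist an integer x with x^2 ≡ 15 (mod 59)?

Both 15 ≡ 3 and 59 ≡ 3 (mod 4), so reciprocity gives (15/59) = -(59/15). Reduce: 59 ≡ 14 (mod 15). Now have -(14/15).
Factor out 2: 14 = 2·7. Since 15 ≡ 7 (mod 8), (2/15) = +1. Now have -(7/15).
Both 7 ≡ 3 and 15 ≡ 3 (mod 4), so reciprocity gives (7/15) = -(15/7). Reduce: 15 ≡ 1 (mod 7). Now have (1/7).
(1/7) = 1. Collecting the sign factors: 1.
(15/59) = 1, and 59 is prime, so 15 is a quadratic residue mod 59.

yes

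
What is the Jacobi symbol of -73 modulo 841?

(-73/841)
  = (768/841)    [-73 ≡ 768 mod 841]
  = (3/841)    [841 ≡ 1 mod 8 ⇒ (2/841)^8 = +1]
  = (841/3)    [QR: 841 ≡ 1 mod 4, sign kept]
  = (1/3)    [841 ≡ 1 mod 3]
  = 1    [(1/3) = 1]

1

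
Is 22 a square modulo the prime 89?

yes

Factor out 2: 22 = 2·11. Since 89 ≡ 1 (mod 8), (2/89) = +1. Now have (11/89).
89 ≡ 1 (mod 4), so quadratic reciprocity gives (11/89) = (89/11). Reduce: 89 ≡ 1 (mod 11). Now have (1/11).
(1/11) = 1. Collecting the sign factors: 1.
(22/89) = 1, and 89 is prime, so 22 is a quadratic residue mod 89.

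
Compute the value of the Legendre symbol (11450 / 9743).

(11450 / 9743)
  = (1707 / 9743)    [11450 ≡ 1707 mod 9743]
  = -(9743 / 1707)    [QR: both ≡ 3 mod 4, sign flips]
  = -(1208 / 1707)    [9743 ≡ 1208 mod 1707]
  = (151 / 1707)    [1707 ≡ 3 mod 8 ⇒ (2 / 1707)^3 = -1]
  = -(1707 / 151)    [QR: both ≡ 3 mod 4, sign flips]
  = -(46 / 151)    [1707 ≡ 46 mod 151]
  = -(23 / 151)    [151 ≡ 7 mod 8 ⇒ (2 / 151) = +1]
  = (151 / 23)    [QR: both ≡ 3 mod 4, sign flips]
  = (13 / 23)    [151 ≡ 13 mod 23]
  = (23 / 13)    [QR: 13 ≡ 1 mod 4, sign kept]
  = (10 / 13)    [23 ≡ 10 mod 13]
  = -(5 / 13)    [13 ≡ 5 mod 8 ⇒ (2 / 13) = -1]
  = -(13 / 5)    [QR: 5 ≡ 1 mod 4, sign kept]
  = -(3 / 5)    [13 ≡ 3 mod 5]
  = -(5 / 3)    [QR: 5 ≡ 1 mod 4, sign kept]
  = -(2 / 3)    [5 ≡ 2 mod 3]
  = (1 / 3)    [3 ≡ 3 mod 8 ⇒ (2 / 3) = -1]
  = 1    [(1 / 3) = 1]

1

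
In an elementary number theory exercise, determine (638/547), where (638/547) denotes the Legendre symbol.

-1

Reduce the numerator: 638 ≡ 91 (mod 547), so (638/547) = (91/547).
Both 91 ≡ 3 and 547 ≡ 3 (mod 4), so reciprocity gives (91/547) = -(547/91). Reduce: 547 ≡ 1 (mod 91). Now have -(1/91).
(1/91) = 1. Collecting the sign factors: -1.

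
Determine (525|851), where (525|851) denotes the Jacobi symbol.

-1

525 ≡ 1 (mod 4), so quadratic reciprocity gives (525|851) = (851|525). Reduce: 851 ≡ 326 (mod 525). Now have (326|525).
Factor out 2: 326 = 2·163. Since 525 ≡ 5 (mod 8), (2|525) = -1. Now have -(163|525).
525 ≡ 1 (mod 4), so quadratic reciprocity gives (163|525) = (525|163). Reduce: 525 ≡ 36 (mod 163). Now have -(36|163).
Factor out 2: 36 = 2^2·9. Since 163 ≡ 3 (mod 8), (2|163) = -1, and (2|163)^2 = +1. Now have -(9|163).
9 ≡ 1 (mod 4), so quadratic reciprocity gives (9|163) = (163|9). Reduce: 163 ≡ 1 (mod 9). Now have -(1|9).
(1|9) = 1. Collecting the sign factors: -1.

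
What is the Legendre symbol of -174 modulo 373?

-1

Reduce the numerator: -174 ≡ 199 (mod 373), so (-174/373) = (199/373).
373 ≡ 1 (mod 4), so quadratic reciprocity gives (199/373) = (373/199). Reduce: 373 ≡ 174 (mod 199). Now have (174/199).
Factor out 2: 174 = 2·87. Since 199 ≡ 7 (mod 8), (2/199) = +1. Now have (87/199).
Both 87 ≡ 3 and 199 ≡ 3 (mod 4), so reciprocity gives (87/199) = -(199/87). Reduce: 199 ≡ 25 (mod 87). Now have -(25/87).
25 ≡ 1 (mod 4), so quadratic reciprocity gives (25/87) = (87/25). Reduce: 87 ≡ 12 (mod 25). Now have -(12/25).
Factor out 2: 12 = 2^2·3. Since 25 ≡ 1 (mod 8), (2/25) = +1, and (2/25)^2 = +1. Now have -(3/25).
25 ≡ 1 (mod 4), so quadratic reciprocity gives (3/25) = (25/3). Reduce: 25 ≡ 1 (mod 3). Now have -(1/3).
(1/3) = 1. Collecting the sign factors: -1.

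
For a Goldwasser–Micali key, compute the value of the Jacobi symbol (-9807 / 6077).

1

(-9807 / 6077)
  = (9807 / 6077)    [6077 ≡ 1 mod 4 ⇒ (-1 / 6077) = +1]
  = (3730 / 6077)    [9807 ≡ 3730 mod 6077]
  = -(1865 / 6077)    [6077 ≡ 5 mod 8 ⇒ (2 / 6077) = -1]
  = -(6077 / 1865)    [QR: 1865 ≡ 1 mod 4, sign kept]
  = -(482 / 1865)    [6077 ≡ 482 mod 1865]
  = -(241 / 1865)    [1865 ≡ 1 mod 8 ⇒ (2 / 1865) = +1]
  = -(1865 / 241)    [QR: 241 ≡ 1 mod 4, sign kept]
  = -(178 / 241)    [1865 ≡ 178 mod 241]
  = -(89 / 241)    [241 ≡ 1 mod 8 ⇒ (2 / 241) = +1]
  = -(241 / 89)    [QR: 89 ≡ 1 mod 4, sign kept]
  = -(63 / 89)    [241 ≡ 63 mod 89]
  = -(89 / 63)    [QR: 89 ≡ 1 mod 4, sign kept]
  = -(26 / 63)    [89 ≡ 26 mod 63]
  = -(13 / 63)    [63 ≡ 7 mod 8 ⇒ (2 / 63) = +1]
  = -(63 / 13)    [QR: 13 ≡ 1 mod 4, sign kept]
  = -(11 / 13)    [63 ≡ 11 mod 13]
  = -(13 / 11)    [QR: 13 ≡ 1 mod 4, sign kept]
  = -(2 / 11)    [13 ≡ 2 mod 11]
  = (1 / 11)    [11 ≡ 3 mod 8 ⇒ (2 / 11) = -1]
  = 1    [(1 / 11) = 1]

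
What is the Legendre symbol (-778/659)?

1

Reduce the numerator: -778 ≡ 540 (mod 659), so (-778/659) = (540/659).
Factor out 2: 540 = 2^2·135. Since 659 ≡ 3 (mod 8), (2/659) = -1, and (2/659)^2 = +1. Now have (135/659).
Both 135 ≡ 3 and 659 ≡ 3 (mod 4), so reciprocity gives (135/659) = -(659/135). Reduce: 659 ≡ 119 (mod 135). Now have -(119/135).
Both 119 ≡ 3 and 135 ≡ 3 (mod 4), so reciprocity gives (119/135) = -(135/119). Reduce: 135 ≡ 16 (mod 119). Now have (16/119).
Factor out 2: 16 = 2^4. Since 119 ≡ 7 (mod 8), (2/119) = +1, and (2/119)^4 = +1. Now have (1/119).
(1/119) = 1. Collecting the sign factors: 1.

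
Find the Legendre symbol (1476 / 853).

1

Reduce the numerator: 1476 ≡ 623 (mod 853), so (1476 / 853) = (623 / 853).
853 ≡ 1 (mod 4), so quadratic reciprocity gives (623 / 853) = (853 / 623). Reduce: 853 ≡ 230 (mod 623). Now have (230 / 623).
Factor out 2: 230 = 2·115. Since 623 ≡ 7 (mod 8), (2 / 623) = +1. Now have (115 / 623).
Both 115 ≡ 3 and 623 ≡ 3 (mod 4), so reciprocity gives (115 / 623) = -(623 / 115). Reduce: 623 ≡ 48 (mod 115). Now have -(48 / 115).
Factor out 2: 48 = 2^4·3. Since 115 ≡ 3 (mod 8), (2 / 115) = -1, and (2 / 115)^4 = +1. Now have -(3 / 115).
Both 3 ≡ 3 and 115 ≡ 3 (mod 4), so reciprocity gives (3 / 115) = -(115 / 3). Reduce: 115 ≡ 1 (mod 3). Now have (1 / 3).
(1 / 3) = 1. Collecting the sign factors: 1.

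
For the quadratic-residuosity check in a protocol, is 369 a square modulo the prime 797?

yes

(369/797)
  = (797/369)    [QR: 369 ≡ 1 mod 4, sign kept]
  = (59/369)    [797 ≡ 59 mod 369]
  = (369/59)    [QR: 369 ≡ 1 mod 4, sign kept]
  = (15/59)    [369 ≡ 15 mod 59]
  = -(59/15)    [QR: both ≡ 3 mod 4, sign flips]
  = -(14/15)    [59 ≡ 14 mod 15]
  = -(7/15)    [15 ≡ 7 mod 8 ⇒ (2/15) = +1]
  = (15/7)    [QR: both ≡ 3 mod 4, sign flips]
  = (1/7)    [15 ≡ 1 mod 7]
  = 1    [(1/7) = 1]
The Legendre symbol is 1, so x^2 ≡ 369 (mod 797) has solution.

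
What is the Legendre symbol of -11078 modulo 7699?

Reduce the numerator: -11078 ≡ 4320 (mod 7699), so (-11078|7699) = (4320|7699).
Factor out 2: 4320 = 2^5·135. Since 7699 ≡ 3 (mod 8), (2|7699) = -1, and (2|7699)^5 = -1. Now have -(135|7699).
Both 135 ≡ 3 and 7699 ≡ 3 (mod 4), so reciprocity gives (135|7699) = -(7699|135). Reduce: 7699 ≡ 4 (mod 135). Now have (4|135).
Factor out 2: 4 = 2^2. Since 135 ≡ 7 (mod 8), (2|135) = +1, and (2|135)^2 = +1. Now have (1|135).
(1|135) = 1. Collecting the sign factors: 1.

1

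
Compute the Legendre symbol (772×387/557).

-1

By multiplicativity, (772·387/557) = (772/557)·(387/557).
First factor (772/557):
Reduce the numerator: 772 ≡ 215 (mod 557), so (772/557) = (215/557).
557 ≡ 1 (mod 4), so quadratic reciprocity gives (215/557) = (557/215). Reduce: 557 ≡ 127 (mod 215). Now have (127/215).
Both 127 ≡ 3 and 215 ≡ 3 (mod 4), so reciprocity gives (127/215) = -(215/127). Reduce: 215 ≡ 88 (mod 127). Now have -(88/127).
Factor out 2: 88 = 2^3·11. Since 127 ≡ 7 (mod 8), (2/127) = +1, and (2/127)^3 = +1. Now have -(11/127).
Both 11 ≡ 3 and 127 ≡ 3 (mod 4), so reciprocity gives (11/127) = -(127/11). Reduce: 127 ≡ 6 (mod 11). Now have (6/11).
Factor out 2: 6 = 2·3. Since 11 ≡ 3 (mod 8), (2/11) = -1. Now have -(3/11).
Both 3 ≡ 3 and 11 ≡ 3 (mod 4), so reciprocity gives (3/11) = -(11/3). Reduce: 11 ≡ 2 (mod 3). Now have (2/3).
Factor out 2: 2 = 2. Since 3 ≡ 3 (mod 8), (2/3) = -1. Now have -(1/3).
(1/3) = 1. Collecting the sign factors: -1.
Second factor (387/557):
557 ≡ 1 (mod 4), so quadratic reciprocity gives (387/557) = (557/387). Reduce: 557 ≡ 170 (mod 387). Now have (170/387).
Factor out 2: 170 = 2·85. Since 387 ≡ 3 (mod 8), (2/387) = -1. Now have -(85/387).
85 ≡ 1 (mod 4), so quadratic reciprocity gives (85/387) = (387/85). Reduce: 387 ≡ 47 (mod 85). Now have -(47/85).
85 ≡ 1 (mod 4), so quadratic reciprocity gives (47/85) = (85/47). Reduce: 85 ≡ 38 (mod 47). Now have -(38/47).
Factor out 2: 38 = 2·19. Since 47 ≡ 7 (mod 8), (2/47) = +1. Now have -(19/47).
Both 19 ≡ 3 and 47 ≡ 3 (mod 4), so reciprocity gives (19/47) = -(47/19). Reduce: 47 ≡ 9 (mod 19). Now have (9/19).
9 ≡ 1 (mod 4), so quadratic reciprocity gives (9/19) = (19/9). Reduce: 19 ≡ 1 (mod 9). Now have (1/9).
(1/9) = 1. Collecting the sign factors: 1.
Product: (-1)·(1) = -1.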